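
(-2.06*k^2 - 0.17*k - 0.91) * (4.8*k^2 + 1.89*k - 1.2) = -9.888*k^4 - 4.7094*k^3 - 2.2173*k^2 - 1.5159*k + 1.092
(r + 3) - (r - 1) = 4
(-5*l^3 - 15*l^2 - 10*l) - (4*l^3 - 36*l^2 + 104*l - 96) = -9*l^3 + 21*l^2 - 114*l + 96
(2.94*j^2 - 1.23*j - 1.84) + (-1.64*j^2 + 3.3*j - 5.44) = 1.3*j^2 + 2.07*j - 7.28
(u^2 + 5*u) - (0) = u^2 + 5*u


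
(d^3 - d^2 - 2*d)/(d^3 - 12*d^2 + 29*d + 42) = d*(d - 2)/(d^2 - 13*d + 42)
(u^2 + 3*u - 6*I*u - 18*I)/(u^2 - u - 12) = (u - 6*I)/(u - 4)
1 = 1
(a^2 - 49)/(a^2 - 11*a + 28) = (a + 7)/(a - 4)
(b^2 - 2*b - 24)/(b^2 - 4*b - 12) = (b + 4)/(b + 2)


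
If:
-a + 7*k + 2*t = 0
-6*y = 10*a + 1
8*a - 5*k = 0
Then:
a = -3*y/5 - 1/10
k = -24*y/25 - 4/25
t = 153*y/50 + 51/100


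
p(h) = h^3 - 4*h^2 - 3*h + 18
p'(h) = 3*h^2 - 8*h - 3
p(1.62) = 6.89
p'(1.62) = -8.09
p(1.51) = 7.79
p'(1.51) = -8.24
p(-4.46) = -136.90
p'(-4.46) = 92.35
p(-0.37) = 18.51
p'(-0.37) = 0.37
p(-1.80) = 4.61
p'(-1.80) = 21.12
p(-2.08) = -2.06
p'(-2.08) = 26.62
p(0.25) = 17.02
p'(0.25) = -4.81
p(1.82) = 5.32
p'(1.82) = -7.62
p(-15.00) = -4212.00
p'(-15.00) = 792.00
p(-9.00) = -1008.00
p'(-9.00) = 312.00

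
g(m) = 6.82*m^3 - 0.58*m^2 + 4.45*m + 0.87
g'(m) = 20.46*m^2 - 1.16*m + 4.45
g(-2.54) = -125.93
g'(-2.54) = 139.40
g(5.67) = 1250.63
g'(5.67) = 655.64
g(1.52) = 30.24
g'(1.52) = 49.96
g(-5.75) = -1340.44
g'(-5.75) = 687.58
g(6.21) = 1639.41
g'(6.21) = 786.27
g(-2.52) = -123.17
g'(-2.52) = 137.30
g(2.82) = 161.75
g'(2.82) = 163.88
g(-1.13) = -14.74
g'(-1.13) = 31.89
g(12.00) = 11755.71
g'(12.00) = 2936.77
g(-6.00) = -1519.83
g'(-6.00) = 747.97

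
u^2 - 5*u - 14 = (u - 7)*(u + 2)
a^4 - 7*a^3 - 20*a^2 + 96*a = a*(a - 8)*(a - 3)*(a + 4)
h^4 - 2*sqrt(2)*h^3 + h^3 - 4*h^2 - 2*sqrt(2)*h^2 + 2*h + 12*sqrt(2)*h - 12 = (h - 2)*(h + 3)*(h - sqrt(2))^2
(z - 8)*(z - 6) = z^2 - 14*z + 48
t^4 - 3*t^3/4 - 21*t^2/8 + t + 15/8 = (t - 3/2)*(t - 5/4)*(t + 1)^2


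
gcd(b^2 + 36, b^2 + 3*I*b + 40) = 1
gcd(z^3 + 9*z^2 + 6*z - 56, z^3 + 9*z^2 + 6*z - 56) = z^3 + 9*z^2 + 6*z - 56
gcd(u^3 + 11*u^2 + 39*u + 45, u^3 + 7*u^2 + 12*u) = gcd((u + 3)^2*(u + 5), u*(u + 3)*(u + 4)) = u + 3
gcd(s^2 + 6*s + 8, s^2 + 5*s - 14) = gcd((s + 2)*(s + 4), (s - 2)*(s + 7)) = 1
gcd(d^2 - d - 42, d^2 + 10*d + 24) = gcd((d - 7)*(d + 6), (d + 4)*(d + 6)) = d + 6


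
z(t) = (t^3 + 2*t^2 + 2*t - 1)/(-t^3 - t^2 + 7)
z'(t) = (3*t^2 + 2*t)*(t^3 + 2*t^2 + 2*t - 1)/(-t^3 - t^2 + 7)^2 + (3*t^2 + 4*t + 2)/(-t^3 - t^2 + 7)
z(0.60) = 0.18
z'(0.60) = 0.92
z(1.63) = 963.70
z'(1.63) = 877477.60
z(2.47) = -2.20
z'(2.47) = 1.48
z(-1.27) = -0.32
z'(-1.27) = 0.14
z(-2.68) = -0.59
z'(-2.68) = 0.17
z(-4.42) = -0.77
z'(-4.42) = 0.06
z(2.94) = -1.76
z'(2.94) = 0.60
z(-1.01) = -0.29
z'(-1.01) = 0.10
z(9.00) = -1.13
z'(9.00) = 0.02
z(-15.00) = -0.94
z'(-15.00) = 0.00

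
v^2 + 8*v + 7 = (v + 1)*(v + 7)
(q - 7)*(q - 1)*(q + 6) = q^3 - 2*q^2 - 41*q + 42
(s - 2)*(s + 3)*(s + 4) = s^3 + 5*s^2 - 2*s - 24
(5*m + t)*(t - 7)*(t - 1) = 5*m*t^2 - 40*m*t + 35*m + t^3 - 8*t^2 + 7*t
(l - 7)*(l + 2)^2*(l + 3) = l^4 - 33*l^2 - 100*l - 84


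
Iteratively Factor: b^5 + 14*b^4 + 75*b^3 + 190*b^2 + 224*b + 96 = (b + 4)*(b^4 + 10*b^3 + 35*b^2 + 50*b + 24) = (b + 3)*(b + 4)*(b^3 + 7*b^2 + 14*b + 8) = (b + 1)*(b + 3)*(b + 4)*(b^2 + 6*b + 8) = (b + 1)*(b + 3)*(b + 4)^2*(b + 2)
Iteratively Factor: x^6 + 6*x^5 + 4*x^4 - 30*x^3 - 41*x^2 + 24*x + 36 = (x + 3)*(x^5 + 3*x^4 - 5*x^3 - 15*x^2 + 4*x + 12) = (x + 1)*(x + 3)*(x^4 + 2*x^3 - 7*x^2 - 8*x + 12) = (x + 1)*(x + 3)^2*(x^3 - x^2 - 4*x + 4) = (x - 2)*(x + 1)*(x + 3)^2*(x^2 + x - 2) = (x - 2)*(x - 1)*(x + 1)*(x + 3)^2*(x + 2)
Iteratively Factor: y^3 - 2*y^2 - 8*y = (y - 4)*(y^2 + 2*y) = (y - 4)*(y + 2)*(y)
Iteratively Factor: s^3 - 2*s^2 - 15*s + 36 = (s + 4)*(s^2 - 6*s + 9) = (s - 3)*(s + 4)*(s - 3)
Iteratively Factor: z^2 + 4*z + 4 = (z + 2)*(z + 2)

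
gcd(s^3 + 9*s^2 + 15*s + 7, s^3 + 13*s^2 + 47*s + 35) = s^2 + 8*s + 7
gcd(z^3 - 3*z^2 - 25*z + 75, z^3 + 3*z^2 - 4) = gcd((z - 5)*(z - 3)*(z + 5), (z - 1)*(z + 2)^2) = 1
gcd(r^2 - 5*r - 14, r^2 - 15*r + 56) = r - 7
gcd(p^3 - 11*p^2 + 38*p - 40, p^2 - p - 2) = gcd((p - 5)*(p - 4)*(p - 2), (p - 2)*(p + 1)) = p - 2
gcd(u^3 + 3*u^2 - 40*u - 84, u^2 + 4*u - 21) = u + 7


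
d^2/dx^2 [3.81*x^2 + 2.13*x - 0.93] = 7.62000000000000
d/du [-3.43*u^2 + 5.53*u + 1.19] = 5.53 - 6.86*u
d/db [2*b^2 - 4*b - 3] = 4*b - 4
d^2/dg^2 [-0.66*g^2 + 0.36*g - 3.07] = -1.32000000000000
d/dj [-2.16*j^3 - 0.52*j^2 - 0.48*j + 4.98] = -6.48*j^2 - 1.04*j - 0.48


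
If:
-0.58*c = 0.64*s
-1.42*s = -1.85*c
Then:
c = 0.00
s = 0.00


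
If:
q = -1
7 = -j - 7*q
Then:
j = 0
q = -1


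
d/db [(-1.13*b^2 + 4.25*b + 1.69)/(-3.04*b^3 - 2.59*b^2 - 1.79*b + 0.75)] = (-3.4352*b^4 + 25.84*b^3 + 28.443*b^2 + 7.0592*b + 6.2126)/(9.2416*b^6 + 15.7472*b^5 + 17.5913*b^4 + 4.7122*b^3 - 0.6809*b^2 - 2.685*b + 0.5625)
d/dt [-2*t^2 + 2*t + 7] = 2 - 4*t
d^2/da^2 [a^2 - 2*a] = 2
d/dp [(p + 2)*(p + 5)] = 2*p + 7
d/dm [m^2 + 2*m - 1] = 2*m + 2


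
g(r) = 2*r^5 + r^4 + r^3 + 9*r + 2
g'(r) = 10*r^4 + 4*r^3 + 3*r^2 + 9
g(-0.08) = 1.28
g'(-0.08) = 9.02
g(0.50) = 6.75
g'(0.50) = 10.88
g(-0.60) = -3.64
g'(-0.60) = 10.51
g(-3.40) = -842.98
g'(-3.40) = 1222.80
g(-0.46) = -2.23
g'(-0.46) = 9.69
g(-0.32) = -0.91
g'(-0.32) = 9.28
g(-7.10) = -33963.23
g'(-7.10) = 24140.27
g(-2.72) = -285.63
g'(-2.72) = 498.06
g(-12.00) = -478762.00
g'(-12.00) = 200889.00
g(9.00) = 125471.00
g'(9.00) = 68778.00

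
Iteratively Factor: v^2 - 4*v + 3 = (v - 1)*(v - 3)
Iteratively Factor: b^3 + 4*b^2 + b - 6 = (b + 2)*(b^2 + 2*b - 3) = (b + 2)*(b + 3)*(b - 1)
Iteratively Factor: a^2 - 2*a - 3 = (a + 1)*(a - 3)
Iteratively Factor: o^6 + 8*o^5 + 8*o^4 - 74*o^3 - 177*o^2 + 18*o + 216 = (o + 4)*(o^5 + 4*o^4 - 8*o^3 - 42*o^2 - 9*o + 54) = (o - 3)*(o + 4)*(o^4 + 7*o^3 + 13*o^2 - 3*o - 18) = (o - 3)*(o + 3)*(o + 4)*(o^3 + 4*o^2 + o - 6) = (o - 3)*(o - 1)*(o + 3)*(o + 4)*(o^2 + 5*o + 6) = (o - 3)*(o - 1)*(o + 3)^2*(o + 4)*(o + 2)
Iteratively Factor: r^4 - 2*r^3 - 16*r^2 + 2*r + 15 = (r - 1)*(r^3 - r^2 - 17*r - 15) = (r - 5)*(r - 1)*(r^2 + 4*r + 3) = (r - 5)*(r - 1)*(r + 3)*(r + 1)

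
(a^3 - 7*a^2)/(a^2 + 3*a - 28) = a^2*(a - 7)/(a^2 + 3*a - 28)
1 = 1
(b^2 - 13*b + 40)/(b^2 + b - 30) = (b - 8)/(b + 6)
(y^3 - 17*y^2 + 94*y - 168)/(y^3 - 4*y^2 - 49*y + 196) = (y - 6)/(y + 7)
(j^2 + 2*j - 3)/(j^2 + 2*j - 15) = (j^2 + 2*j - 3)/(j^2 + 2*j - 15)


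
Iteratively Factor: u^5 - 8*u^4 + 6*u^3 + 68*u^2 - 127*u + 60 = (u - 4)*(u^4 - 4*u^3 - 10*u^2 + 28*u - 15) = (u - 5)*(u - 4)*(u^3 + u^2 - 5*u + 3) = (u - 5)*(u - 4)*(u + 3)*(u^2 - 2*u + 1) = (u - 5)*(u - 4)*(u - 1)*(u + 3)*(u - 1)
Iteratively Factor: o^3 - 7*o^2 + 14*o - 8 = (o - 2)*(o^2 - 5*o + 4) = (o - 2)*(o - 1)*(o - 4)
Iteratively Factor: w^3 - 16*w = (w - 4)*(w^2 + 4*w) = w*(w - 4)*(w + 4)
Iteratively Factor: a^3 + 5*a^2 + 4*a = (a)*(a^2 + 5*a + 4) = a*(a + 4)*(a + 1)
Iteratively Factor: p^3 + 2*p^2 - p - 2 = (p + 2)*(p^2 - 1) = (p - 1)*(p + 2)*(p + 1)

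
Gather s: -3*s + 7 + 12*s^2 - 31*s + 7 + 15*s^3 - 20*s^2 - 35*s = 15*s^3 - 8*s^2 - 69*s + 14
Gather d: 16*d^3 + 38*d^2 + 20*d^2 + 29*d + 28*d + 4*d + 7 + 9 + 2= 16*d^3 + 58*d^2 + 61*d + 18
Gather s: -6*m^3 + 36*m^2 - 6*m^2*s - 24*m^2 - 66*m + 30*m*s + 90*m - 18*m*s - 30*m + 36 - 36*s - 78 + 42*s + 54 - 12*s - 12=-6*m^3 + 12*m^2 - 6*m + s*(-6*m^2 + 12*m - 6)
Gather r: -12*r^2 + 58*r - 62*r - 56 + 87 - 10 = -12*r^2 - 4*r + 21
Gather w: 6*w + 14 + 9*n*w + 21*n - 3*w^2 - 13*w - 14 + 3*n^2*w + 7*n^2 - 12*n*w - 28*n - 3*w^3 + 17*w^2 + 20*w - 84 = 7*n^2 - 7*n - 3*w^3 + 14*w^2 + w*(3*n^2 - 3*n + 13) - 84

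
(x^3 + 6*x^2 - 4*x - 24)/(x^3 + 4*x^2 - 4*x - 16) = (x + 6)/(x + 4)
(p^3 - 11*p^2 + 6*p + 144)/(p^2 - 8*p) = p - 3 - 18/p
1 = 1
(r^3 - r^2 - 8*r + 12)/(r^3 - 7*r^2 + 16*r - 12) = (r + 3)/(r - 3)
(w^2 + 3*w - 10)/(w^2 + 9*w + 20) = (w - 2)/(w + 4)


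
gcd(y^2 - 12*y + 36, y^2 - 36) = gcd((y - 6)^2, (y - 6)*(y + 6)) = y - 6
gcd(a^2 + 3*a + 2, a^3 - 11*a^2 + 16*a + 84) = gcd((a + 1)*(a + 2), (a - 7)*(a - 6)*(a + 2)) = a + 2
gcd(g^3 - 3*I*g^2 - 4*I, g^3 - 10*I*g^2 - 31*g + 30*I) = g - 2*I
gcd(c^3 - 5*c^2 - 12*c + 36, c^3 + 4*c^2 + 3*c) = c + 3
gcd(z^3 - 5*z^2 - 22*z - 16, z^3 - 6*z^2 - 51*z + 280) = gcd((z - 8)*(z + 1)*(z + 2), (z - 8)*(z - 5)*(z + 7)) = z - 8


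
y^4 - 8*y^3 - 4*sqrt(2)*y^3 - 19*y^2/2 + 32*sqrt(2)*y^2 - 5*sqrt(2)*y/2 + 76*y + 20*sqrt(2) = (y - 8)*(y - 5*sqrt(2))*(sqrt(2)*y/2 + 1/2)*(sqrt(2)*y + 1)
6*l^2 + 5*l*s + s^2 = (2*l + s)*(3*l + s)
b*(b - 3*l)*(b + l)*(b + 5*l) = b^4 + 3*b^3*l - 13*b^2*l^2 - 15*b*l^3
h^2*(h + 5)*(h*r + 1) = h^4*r + 5*h^3*r + h^3 + 5*h^2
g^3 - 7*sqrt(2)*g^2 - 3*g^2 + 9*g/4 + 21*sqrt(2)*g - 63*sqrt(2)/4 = (g - 3/2)^2*(g - 7*sqrt(2))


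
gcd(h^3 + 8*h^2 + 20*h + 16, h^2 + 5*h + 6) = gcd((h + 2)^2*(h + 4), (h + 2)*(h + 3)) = h + 2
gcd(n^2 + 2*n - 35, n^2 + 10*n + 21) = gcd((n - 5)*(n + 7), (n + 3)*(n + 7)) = n + 7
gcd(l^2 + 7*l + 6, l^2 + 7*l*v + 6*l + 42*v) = l + 6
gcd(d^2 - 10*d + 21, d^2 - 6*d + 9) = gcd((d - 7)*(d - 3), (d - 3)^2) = d - 3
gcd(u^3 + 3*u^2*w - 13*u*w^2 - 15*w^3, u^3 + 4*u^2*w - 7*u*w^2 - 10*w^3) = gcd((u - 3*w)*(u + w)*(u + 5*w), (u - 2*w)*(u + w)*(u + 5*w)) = u^2 + 6*u*w + 5*w^2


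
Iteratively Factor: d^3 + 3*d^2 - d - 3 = (d - 1)*(d^2 + 4*d + 3) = (d - 1)*(d + 1)*(d + 3)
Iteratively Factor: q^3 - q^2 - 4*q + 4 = (q - 2)*(q^2 + q - 2) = (q - 2)*(q - 1)*(q + 2)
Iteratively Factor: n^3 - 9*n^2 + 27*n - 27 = (n - 3)*(n^2 - 6*n + 9) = (n - 3)^2*(n - 3)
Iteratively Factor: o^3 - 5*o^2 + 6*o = (o)*(o^2 - 5*o + 6) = o*(o - 3)*(o - 2)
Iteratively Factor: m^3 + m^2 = (m)*(m^2 + m) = m^2*(m + 1)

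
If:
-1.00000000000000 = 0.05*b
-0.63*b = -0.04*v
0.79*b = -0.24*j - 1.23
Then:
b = -20.00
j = 60.71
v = -315.00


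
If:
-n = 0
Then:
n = 0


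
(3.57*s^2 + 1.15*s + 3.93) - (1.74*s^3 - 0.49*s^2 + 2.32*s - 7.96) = -1.74*s^3 + 4.06*s^2 - 1.17*s + 11.89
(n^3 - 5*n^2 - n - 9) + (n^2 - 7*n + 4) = n^3 - 4*n^2 - 8*n - 5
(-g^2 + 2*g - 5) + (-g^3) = -g^3 - g^2 + 2*g - 5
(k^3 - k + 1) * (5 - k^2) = -k^5 + 6*k^3 - k^2 - 5*k + 5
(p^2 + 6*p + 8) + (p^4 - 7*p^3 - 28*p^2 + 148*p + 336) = p^4 - 7*p^3 - 27*p^2 + 154*p + 344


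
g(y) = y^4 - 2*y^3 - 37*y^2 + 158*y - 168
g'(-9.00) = -2578.00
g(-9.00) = 3432.00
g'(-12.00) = -6730.00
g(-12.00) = 16800.00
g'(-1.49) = 241.71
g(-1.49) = -474.02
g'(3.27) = -8.27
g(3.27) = -2.57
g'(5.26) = 184.88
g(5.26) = 113.81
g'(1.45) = 50.28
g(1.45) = -18.37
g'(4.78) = 104.05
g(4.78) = 45.47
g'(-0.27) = 177.46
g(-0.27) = -213.31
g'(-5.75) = -375.31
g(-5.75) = -826.46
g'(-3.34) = 189.19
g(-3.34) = -909.51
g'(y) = 4*y^3 - 6*y^2 - 74*y + 158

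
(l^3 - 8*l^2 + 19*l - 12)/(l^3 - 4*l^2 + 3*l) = (l - 4)/l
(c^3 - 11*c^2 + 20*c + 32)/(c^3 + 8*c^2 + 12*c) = (c^3 - 11*c^2 + 20*c + 32)/(c*(c^2 + 8*c + 12))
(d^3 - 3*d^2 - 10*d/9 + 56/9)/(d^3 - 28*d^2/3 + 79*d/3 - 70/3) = (d + 4/3)/(d - 5)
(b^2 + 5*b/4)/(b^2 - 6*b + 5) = b*(4*b + 5)/(4*(b^2 - 6*b + 5))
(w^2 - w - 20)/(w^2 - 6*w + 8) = (w^2 - w - 20)/(w^2 - 6*w + 8)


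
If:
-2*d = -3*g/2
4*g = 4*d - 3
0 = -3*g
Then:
No Solution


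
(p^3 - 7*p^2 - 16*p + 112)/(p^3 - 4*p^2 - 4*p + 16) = (p^2 - 3*p - 28)/(p^2 - 4)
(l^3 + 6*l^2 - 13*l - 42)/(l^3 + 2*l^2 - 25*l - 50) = (l^2 + 4*l - 21)/(l^2 - 25)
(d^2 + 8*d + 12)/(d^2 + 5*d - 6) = (d + 2)/(d - 1)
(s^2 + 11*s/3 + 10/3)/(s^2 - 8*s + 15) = (3*s^2 + 11*s + 10)/(3*(s^2 - 8*s + 15))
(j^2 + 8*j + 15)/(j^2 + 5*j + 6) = (j + 5)/(j + 2)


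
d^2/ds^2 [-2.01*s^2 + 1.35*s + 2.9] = -4.02000000000000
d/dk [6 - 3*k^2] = -6*k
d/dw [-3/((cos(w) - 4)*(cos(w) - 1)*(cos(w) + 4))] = 3*(3*sin(w)^2 + 2*cos(w) + 13)*sin(w)/((cos(w) - 4)^2*(cos(w) - 1)^2*(cos(w) + 4)^2)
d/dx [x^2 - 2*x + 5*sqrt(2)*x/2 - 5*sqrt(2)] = 2*x - 2 + 5*sqrt(2)/2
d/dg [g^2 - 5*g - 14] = 2*g - 5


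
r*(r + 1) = r^2 + r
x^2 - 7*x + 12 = (x - 4)*(x - 3)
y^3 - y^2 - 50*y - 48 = (y - 8)*(y + 1)*(y + 6)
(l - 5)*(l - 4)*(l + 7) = l^3 - 2*l^2 - 43*l + 140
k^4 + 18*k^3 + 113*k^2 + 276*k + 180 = (k + 1)*(k + 5)*(k + 6)^2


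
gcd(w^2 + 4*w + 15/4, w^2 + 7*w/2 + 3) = w + 3/2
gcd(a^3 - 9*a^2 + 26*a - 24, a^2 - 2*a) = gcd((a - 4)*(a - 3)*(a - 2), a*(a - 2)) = a - 2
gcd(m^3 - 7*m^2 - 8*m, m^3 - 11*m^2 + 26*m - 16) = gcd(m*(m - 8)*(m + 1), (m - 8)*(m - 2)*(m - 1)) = m - 8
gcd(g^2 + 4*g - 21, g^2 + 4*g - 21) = g^2 + 4*g - 21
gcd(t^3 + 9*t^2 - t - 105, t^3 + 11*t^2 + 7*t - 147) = t^2 + 4*t - 21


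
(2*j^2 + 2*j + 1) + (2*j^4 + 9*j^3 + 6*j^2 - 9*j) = 2*j^4 + 9*j^3 + 8*j^2 - 7*j + 1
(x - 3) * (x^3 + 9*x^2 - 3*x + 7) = x^4 + 6*x^3 - 30*x^2 + 16*x - 21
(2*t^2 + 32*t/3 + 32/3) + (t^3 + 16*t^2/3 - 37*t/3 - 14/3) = t^3 + 22*t^2/3 - 5*t/3 + 6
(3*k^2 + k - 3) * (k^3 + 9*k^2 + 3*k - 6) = 3*k^5 + 28*k^4 + 15*k^3 - 42*k^2 - 15*k + 18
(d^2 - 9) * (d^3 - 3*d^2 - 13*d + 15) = d^5 - 3*d^4 - 22*d^3 + 42*d^2 + 117*d - 135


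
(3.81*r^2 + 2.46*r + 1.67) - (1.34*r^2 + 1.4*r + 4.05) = 2.47*r^2 + 1.06*r - 2.38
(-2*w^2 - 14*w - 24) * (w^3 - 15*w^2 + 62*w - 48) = -2*w^5 + 16*w^4 + 62*w^3 - 412*w^2 - 816*w + 1152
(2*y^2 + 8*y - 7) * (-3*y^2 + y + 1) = -6*y^4 - 22*y^3 + 31*y^2 + y - 7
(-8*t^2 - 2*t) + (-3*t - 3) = -8*t^2 - 5*t - 3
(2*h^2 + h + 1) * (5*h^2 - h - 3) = 10*h^4 + 3*h^3 - 2*h^2 - 4*h - 3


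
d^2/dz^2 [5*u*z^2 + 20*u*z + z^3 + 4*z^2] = 10*u + 6*z + 8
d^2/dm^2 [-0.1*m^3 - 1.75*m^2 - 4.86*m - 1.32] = -0.6*m - 3.5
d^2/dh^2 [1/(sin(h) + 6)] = (6*sin(h) + cos(h)^2 + 1)/(sin(h) + 6)^3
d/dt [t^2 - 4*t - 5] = 2*t - 4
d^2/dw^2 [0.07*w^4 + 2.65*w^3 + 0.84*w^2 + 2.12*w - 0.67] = 0.84*w^2 + 15.9*w + 1.68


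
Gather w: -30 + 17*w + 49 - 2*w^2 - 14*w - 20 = -2*w^2 + 3*w - 1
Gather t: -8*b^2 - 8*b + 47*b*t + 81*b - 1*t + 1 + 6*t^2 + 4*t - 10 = -8*b^2 + 73*b + 6*t^2 + t*(47*b + 3) - 9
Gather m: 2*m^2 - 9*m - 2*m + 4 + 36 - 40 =2*m^2 - 11*m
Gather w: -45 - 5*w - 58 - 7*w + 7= -12*w - 96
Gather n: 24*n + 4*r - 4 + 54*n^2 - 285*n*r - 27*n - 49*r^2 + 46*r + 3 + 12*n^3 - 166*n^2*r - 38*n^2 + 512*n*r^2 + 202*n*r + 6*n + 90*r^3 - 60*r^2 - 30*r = 12*n^3 + n^2*(16 - 166*r) + n*(512*r^2 - 83*r + 3) + 90*r^3 - 109*r^2 + 20*r - 1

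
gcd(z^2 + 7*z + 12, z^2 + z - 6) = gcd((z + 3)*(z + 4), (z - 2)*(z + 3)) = z + 3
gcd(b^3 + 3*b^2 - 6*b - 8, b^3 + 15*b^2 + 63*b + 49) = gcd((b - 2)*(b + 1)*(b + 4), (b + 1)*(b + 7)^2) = b + 1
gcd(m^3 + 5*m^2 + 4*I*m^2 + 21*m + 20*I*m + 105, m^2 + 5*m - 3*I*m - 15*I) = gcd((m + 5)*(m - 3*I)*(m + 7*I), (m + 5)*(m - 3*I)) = m^2 + m*(5 - 3*I) - 15*I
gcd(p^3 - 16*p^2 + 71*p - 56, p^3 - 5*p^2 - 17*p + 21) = p^2 - 8*p + 7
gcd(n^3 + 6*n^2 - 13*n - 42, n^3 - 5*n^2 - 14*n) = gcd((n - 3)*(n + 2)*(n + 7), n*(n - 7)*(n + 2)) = n + 2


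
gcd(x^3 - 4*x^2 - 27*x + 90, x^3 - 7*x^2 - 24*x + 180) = x^2 - x - 30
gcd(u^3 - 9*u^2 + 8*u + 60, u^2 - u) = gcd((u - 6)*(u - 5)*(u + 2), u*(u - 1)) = 1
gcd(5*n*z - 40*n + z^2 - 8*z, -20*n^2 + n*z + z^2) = 5*n + z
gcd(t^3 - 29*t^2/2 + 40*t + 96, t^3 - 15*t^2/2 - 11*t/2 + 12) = t^2 - 13*t/2 - 12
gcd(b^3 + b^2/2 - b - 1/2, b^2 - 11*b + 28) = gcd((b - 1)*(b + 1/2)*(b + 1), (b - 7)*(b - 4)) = 1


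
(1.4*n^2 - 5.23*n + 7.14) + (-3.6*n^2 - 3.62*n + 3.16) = -2.2*n^2 - 8.85*n + 10.3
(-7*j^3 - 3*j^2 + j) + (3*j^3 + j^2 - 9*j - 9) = -4*j^3 - 2*j^2 - 8*j - 9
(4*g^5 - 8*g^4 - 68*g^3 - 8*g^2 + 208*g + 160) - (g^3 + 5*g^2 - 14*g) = 4*g^5 - 8*g^4 - 69*g^3 - 13*g^2 + 222*g + 160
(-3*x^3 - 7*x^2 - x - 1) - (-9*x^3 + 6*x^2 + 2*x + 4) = 6*x^3 - 13*x^2 - 3*x - 5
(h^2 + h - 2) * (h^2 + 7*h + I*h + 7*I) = h^4 + 8*h^3 + I*h^3 + 5*h^2 + 8*I*h^2 - 14*h + 5*I*h - 14*I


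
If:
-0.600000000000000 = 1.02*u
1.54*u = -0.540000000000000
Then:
No Solution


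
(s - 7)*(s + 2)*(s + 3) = s^3 - 2*s^2 - 29*s - 42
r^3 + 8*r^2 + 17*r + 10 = (r + 1)*(r + 2)*(r + 5)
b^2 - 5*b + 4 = (b - 4)*(b - 1)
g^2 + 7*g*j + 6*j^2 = (g + j)*(g + 6*j)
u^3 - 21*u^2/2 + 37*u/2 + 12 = (u - 8)*(u - 3)*(u + 1/2)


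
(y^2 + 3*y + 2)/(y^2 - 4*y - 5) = (y + 2)/(y - 5)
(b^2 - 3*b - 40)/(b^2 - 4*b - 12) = (-b^2 + 3*b + 40)/(-b^2 + 4*b + 12)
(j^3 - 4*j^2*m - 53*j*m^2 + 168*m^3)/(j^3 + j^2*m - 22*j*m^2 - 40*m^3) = (j^3 - 4*j^2*m - 53*j*m^2 + 168*m^3)/(j^3 + j^2*m - 22*j*m^2 - 40*m^3)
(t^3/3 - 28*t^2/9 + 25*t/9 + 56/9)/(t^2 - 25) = (3*t^3 - 28*t^2 + 25*t + 56)/(9*(t^2 - 25))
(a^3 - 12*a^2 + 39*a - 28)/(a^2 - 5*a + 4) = a - 7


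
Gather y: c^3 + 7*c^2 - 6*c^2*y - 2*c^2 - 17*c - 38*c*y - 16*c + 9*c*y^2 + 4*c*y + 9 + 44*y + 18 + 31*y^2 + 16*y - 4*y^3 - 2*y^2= c^3 + 5*c^2 - 33*c - 4*y^3 + y^2*(9*c + 29) + y*(-6*c^2 - 34*c + 60) + 27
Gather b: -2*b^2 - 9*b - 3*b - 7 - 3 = -2*b^2 - 12*b - 10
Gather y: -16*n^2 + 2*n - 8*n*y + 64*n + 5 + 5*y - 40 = -16*n^2 + 66*n + y*(5 - 8*n) - 35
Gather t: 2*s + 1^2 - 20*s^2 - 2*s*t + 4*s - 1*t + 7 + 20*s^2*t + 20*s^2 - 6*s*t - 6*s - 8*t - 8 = t*(20*s^2 - 8*s - 9)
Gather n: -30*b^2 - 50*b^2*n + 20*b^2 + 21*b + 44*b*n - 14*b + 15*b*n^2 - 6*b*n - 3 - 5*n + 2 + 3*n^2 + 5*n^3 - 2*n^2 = -10*b^2 + 7*b + 5*n^3 + n^2*(15*b + 1) + n*(-50*b^2 + 38*b - 5) - 1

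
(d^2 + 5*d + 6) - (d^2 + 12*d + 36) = -7*d - 30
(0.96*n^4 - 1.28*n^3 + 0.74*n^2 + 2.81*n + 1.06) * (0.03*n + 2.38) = 0.0288*n^5 + 2.2464*n^4 - 3.0242*n^3 + 1.8455*n^2 + 6.7196*n + 2.5228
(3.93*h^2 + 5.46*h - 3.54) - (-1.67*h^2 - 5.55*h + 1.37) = 5.6*h^2 + 11.01*h - 4.91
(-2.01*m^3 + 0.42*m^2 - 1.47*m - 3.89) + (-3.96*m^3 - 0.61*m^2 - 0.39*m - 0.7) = -5.97*m^3 - 0.19*m^2 - 1.86*m - 4.59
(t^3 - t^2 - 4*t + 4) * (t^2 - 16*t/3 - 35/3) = t^5 - 19*t^4/3 - 31*t^3/3 + 37*t^2 + 76*t/3 - 140/3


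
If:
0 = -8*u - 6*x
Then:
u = -3*x/4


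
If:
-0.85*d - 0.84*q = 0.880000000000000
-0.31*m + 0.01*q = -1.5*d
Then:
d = -0.988235294117647*q - 1.03529411764706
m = -4.74952561669829*q - 5.00948766603416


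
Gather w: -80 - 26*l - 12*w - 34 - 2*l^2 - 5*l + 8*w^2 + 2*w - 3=-2*l^2 - 31*l + 8*w^2 - 10*w - 117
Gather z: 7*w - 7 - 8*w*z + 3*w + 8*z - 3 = 10*w + z*(8 - 8*w) - 10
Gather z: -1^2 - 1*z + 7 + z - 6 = 0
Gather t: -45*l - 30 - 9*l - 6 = -54*l - 36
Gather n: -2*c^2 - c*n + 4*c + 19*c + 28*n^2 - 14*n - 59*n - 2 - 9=-2*c^2 + 23*c + 28*n^2 + n*(-c - 73) - 11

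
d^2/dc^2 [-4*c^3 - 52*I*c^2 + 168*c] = -24*c - 104*I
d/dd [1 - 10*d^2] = -20*d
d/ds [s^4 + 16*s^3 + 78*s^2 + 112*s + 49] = 4*s^3 + 48*s^2 + 156*s + 112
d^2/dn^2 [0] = 0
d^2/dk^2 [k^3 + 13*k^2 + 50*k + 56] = 6*k + 26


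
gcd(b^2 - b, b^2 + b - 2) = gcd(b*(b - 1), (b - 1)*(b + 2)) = b - 1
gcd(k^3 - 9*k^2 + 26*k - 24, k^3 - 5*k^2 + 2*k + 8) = k^2 - 6*k + 8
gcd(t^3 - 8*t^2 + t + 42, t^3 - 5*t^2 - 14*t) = t^2 - 5*t - 14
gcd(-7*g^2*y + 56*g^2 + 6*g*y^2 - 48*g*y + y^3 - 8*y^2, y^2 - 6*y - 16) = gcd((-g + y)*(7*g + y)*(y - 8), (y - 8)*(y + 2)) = y - 8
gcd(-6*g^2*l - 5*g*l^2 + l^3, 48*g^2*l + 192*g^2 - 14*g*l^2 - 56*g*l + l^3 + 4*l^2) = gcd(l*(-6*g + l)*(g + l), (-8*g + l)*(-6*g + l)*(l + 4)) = 6*g - l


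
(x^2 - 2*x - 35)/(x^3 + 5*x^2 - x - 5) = (x - 7)/(x^2 - 1)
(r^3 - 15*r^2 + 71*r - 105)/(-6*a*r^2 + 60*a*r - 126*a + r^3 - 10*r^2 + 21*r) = (r - 5)/(-6*a + r)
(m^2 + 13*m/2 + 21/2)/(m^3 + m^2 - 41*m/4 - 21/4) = 2*(m + 3)/(2*m^2 - 5*m - 3)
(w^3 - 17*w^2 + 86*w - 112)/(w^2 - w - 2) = (w^2 - 15*w + 56)/(w + 1)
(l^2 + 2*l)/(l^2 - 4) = l/(l - 2)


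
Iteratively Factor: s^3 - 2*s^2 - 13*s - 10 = (s + 1)*(s^2 - 3*s - 10) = (s + 1)*(s + 2)*(s - 5)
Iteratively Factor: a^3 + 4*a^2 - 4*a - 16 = (a + 2)*(a^2 + 2*a - 8) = (a - 2)*(a + 2)*(a + 4)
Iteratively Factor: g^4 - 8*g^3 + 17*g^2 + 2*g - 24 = (g - 2)*(g^3 - 6*g^2 + 5*g + 12) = (g - 4)*(g - 2)*(g^2 - 2*g - 3) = (g - 4)*(g - 2)*(g + 1)*(g - 3)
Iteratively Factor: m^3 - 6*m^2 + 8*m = (m - 4)*(m^2 - 2*m) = (m - 4)*(m - 2)*(m)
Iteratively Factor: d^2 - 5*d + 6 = (d - 2)*(d - 3)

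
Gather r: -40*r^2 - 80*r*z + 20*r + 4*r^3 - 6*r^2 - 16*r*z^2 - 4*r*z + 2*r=4*r^3 - 46*r^2 + r*(-16*z^2 - 84*z + 22)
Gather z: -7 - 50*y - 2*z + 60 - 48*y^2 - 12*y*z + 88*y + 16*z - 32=-48*y^2 + 38*y + z*(14 - 12*y) + 21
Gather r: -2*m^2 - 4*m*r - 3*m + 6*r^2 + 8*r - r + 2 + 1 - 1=-2*m^2 - 3*m + 6*r^2 + r*(7 - 4*m) + 2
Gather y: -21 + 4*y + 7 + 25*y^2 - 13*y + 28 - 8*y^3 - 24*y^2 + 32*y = -8*y^3 + y^2 + 23*y + 14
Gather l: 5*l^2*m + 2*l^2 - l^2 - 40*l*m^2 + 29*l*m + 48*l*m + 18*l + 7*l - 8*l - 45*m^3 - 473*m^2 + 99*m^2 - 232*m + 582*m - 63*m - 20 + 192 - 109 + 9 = l^2*(5*m + 1) + l*(-40*m^2 + 77*m + 17) - 45*m^3 - 374*m^2 + 287*m + 72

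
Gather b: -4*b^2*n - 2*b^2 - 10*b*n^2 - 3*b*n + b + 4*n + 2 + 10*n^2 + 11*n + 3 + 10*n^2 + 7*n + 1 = b^2*(-4*n - 2) + b*(-10*n^2 - 3*n + 1) + 20*n^2 + 22*n + 6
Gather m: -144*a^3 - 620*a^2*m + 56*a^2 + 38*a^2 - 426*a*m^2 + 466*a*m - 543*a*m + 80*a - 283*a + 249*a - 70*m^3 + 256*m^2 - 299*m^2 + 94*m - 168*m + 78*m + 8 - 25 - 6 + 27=-144*a^3 + 94*a^2 + 46*a - 70*m^3 + m^2*(-426*a - 43) + m*(-620*a^2 - 77*a + 4) + 4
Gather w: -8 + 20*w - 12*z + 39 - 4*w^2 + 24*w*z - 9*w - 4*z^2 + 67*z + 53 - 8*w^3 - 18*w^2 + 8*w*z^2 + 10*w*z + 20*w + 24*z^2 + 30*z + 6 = -8*w^3 - 22*w^2 + w*(8*z^2 + 34*z + 31) + 20*z^2 + 85*z + 90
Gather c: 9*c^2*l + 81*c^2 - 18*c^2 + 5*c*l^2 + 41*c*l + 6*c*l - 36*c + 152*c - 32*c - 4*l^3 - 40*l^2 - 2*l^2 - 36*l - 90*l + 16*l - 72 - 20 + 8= c^2*(9*l + 63) + c*(5*l^2 + 47*l + 84) - 4*l^3 - 42*l^2 - 110*l - 84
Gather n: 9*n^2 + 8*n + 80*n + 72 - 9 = 9*n^2 + 88*n + 63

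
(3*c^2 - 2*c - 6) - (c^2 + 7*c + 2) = 2*c^2 - 9*c - 8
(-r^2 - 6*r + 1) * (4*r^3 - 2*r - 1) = -4*r^5 - 24*r^4 + 6*r^3 + 13*r^2 + 4*r - 1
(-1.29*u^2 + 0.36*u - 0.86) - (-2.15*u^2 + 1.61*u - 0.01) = 0.86*u^2 - 1.25*u - 0.85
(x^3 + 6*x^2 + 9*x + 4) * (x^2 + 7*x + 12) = x^5 + 13*x^4 + 63*x^3 + 139*x^2 + 136*x + 48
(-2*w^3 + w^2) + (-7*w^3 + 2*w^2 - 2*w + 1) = -9*w^3 + 3*w^2 - 2*w + 1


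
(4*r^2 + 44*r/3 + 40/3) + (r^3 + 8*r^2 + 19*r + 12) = r^3 + 12*r^2 + 101*r/3 + 76/3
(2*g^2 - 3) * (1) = 2*g^2 - 3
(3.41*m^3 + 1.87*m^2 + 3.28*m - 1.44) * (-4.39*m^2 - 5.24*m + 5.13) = -14.9699*m^5 - 26.0777*m^4 - 6.7047*m^3 - 1.2725*m^2 + 24.372*m - 7.3872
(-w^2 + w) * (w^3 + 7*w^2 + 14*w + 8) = -w^5 - 6*w^4 - 7*w^3 + 6*w^2 + 8*w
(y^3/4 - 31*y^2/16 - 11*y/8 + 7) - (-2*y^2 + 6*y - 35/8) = y^3/4 + y^2/16 - 59*y/8 + 91/8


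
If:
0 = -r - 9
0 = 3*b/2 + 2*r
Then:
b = 12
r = -9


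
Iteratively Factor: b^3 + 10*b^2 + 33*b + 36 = (b + 3)*(b^2 + 7*b + 12) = (b + 3)*(b + 4)*(b + 3)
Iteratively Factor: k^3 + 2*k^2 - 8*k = (k - 2)*(k^2 + 4*k) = k*(k - 2)*(k + 4)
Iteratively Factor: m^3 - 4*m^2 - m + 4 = (m - 1)*(m^2 - 3*m - 4) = (m - 1)*(m + 1)*(m - 4)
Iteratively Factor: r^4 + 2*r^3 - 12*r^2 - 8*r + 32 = (r - 2)*(r^3 + 4*r^2 - 4*r - 16) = (r - 2)*(r + 4)*(r^2 - 4) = (r - 2)^2*(r + 4)*(r + 2)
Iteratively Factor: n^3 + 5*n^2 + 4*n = (n + 4)*(n^2 + n) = (n + 1)*(n + 4)*(n)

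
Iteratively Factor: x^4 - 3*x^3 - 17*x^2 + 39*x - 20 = (x + 4)*(x^3 - 7*x^2 + 11*x - 5) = (x - 1)*(x + 4)*(x^2 - 6*x + 5) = (x - 1)^2*(x + 4)*(x - 5)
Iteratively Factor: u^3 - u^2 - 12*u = (u + 3)*(u^2 - 4*u) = (u - 4)*(u + 3)*(u)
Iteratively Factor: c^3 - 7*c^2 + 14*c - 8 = (c - 4)*(c^2 - 3*c + 2) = (c - 4)*(c - 2)*(c - 1)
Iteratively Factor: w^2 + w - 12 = (w + 4)*(w - 3)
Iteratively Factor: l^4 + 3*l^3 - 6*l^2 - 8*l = (l - 2)*(l^3 + 5*l^2 + 4*l) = l*(l - 2)*(l^2 + 5*l + 4) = l*(l - 2)*(l + 4)*(l + 1)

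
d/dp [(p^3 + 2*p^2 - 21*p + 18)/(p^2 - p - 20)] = (p^4 - 2*p^3 - 41*p^2 - 116*p + 438)/(p^4 - 2*p^3 - 39*p^2 + 40*p + 400)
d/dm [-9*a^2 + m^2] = 2*m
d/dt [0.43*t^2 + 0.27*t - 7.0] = 0.86*t + 0.27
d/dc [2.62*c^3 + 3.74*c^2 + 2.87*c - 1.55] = 7.86*c^2 + 7.48*c + 2.87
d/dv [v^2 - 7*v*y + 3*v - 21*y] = 2*v - 7*y + 3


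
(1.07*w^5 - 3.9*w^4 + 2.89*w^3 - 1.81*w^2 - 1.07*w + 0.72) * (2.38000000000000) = 2.5466*w^5 - 9.282*w^4 + 6.8782*w^3 - 4.3078*w^2 - 2.5466*w + 1.7136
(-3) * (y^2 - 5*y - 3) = -3*y^2 + 15*y + 9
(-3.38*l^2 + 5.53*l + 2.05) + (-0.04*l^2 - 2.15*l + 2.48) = -3.42*l^2 + 3.38*l + 4.53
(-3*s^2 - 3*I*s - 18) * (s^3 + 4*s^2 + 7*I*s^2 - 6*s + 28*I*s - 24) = -3*s^5 - 12*s^4 - 24*I*s^4 + 21*s^3 - 96*I*s^3 + 84*s^2 - 108*I*s^2 + 108*s - 432*I*s + 432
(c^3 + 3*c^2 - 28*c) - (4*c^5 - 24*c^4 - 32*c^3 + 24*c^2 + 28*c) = -4*c^5 + 24*c^4 + 33*c^3 - 21*c^2 - 56*c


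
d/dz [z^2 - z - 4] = 2*z - 1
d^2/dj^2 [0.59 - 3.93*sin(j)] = 3.93*sin(j)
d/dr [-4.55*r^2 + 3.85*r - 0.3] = 3.85 - 9.1*r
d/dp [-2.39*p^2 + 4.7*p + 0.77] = 4.7 - 4.78*p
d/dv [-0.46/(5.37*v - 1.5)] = 2.4702/(5.37*v - 1.5)^2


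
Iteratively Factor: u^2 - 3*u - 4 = (u + 1)*(u - 4)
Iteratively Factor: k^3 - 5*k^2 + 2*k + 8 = (k - 2)*(k^2 - 3*k - 4) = (k - 2)*(k + 1)*(k - 4)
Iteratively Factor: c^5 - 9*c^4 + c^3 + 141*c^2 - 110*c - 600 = (c + 2)*(c^4 - 11*c^3 + 23*c^2 + 95*c - 300) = (c - 5)*(c + 2)*(c^3 - 6*c^2 - 7*c + 60) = (c - 5)*(c - 4)*(c + 2)*(c^2 - 2*c - 15) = (c - 5)*(c - 4)*(c + 2)*(c + 3)*(c - 5)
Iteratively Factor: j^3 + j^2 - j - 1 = (j + 1)*(j^2 - 1) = (j - 1)*(j + 1)*(j + 1)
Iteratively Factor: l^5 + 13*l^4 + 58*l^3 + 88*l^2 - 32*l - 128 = (l + 4)*(l^4 + 9*l^3 + 22*l^2 - 32) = (l + 4)^2*(l^3 + 5*l^2 + 2*l - 8) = (l + 4)^3*(l^2 + l - 2) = (l - 1)*(l + 4)^3*(l + 2)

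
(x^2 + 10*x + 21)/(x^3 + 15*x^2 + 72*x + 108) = (x + 7)/(x^2 + 12*x + 36)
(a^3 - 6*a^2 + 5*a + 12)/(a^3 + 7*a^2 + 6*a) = (a^2 - 7*a + 12)/(a*(a + 6))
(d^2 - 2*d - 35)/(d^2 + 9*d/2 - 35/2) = 2*(d^2 - 2*d - 35)/(2*d^2 + 9*d - 35)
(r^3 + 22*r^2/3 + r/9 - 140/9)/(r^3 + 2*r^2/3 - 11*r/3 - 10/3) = (r^2 + 17*r/3 - 28/3)/(r^2 - r - 2)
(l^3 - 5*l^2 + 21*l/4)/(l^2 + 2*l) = (l^2 - 5*l + 21/4)/(l + 2)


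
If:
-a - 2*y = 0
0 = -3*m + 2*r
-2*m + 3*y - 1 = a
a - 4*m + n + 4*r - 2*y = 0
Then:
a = -2*y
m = 5*y/2 - 1/2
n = 1 - y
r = 15*y/4 - 3/4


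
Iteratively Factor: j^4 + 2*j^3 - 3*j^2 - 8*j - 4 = (j + 1)*(j^3 + j^2 - 4*j - 4) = (j + 1)*(j + 2)*(j^2 - j - 2) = (j + 1)^2*(j + 2)*(j - 2)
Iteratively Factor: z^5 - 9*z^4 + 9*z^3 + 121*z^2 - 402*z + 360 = (z - 3)*(z^4 - 6*z^3 - 9*z^2 + 94*z - 120) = (z - 3)*(z - 2)*(z^3 - 4*z^2 - 17*z + 60) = (z - 5)*(z - 3)*(z - 2)*(z^2 + z - 12) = (z - 5)*(z - 3)^2*(z - 2)*(z + 4)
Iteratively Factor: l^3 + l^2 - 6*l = (l)*(l^2 + l - 6) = l*(l - 2)*(l + 3)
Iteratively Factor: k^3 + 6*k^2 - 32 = (k + 4)*(k^2 + 2*k - 8) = (k + 4)^2*(k - 2)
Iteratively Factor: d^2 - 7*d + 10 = (d - 5)*(d - 2)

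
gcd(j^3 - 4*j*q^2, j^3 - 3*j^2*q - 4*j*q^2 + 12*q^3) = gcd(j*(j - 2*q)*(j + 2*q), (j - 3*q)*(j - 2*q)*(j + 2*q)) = -j^2 + 4*q^2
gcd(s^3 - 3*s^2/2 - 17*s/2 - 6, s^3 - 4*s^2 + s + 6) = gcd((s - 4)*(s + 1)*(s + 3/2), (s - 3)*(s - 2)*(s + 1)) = s + 1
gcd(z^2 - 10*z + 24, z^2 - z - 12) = z - 4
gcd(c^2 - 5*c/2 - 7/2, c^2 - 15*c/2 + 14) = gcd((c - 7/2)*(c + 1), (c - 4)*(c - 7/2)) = c - 7/2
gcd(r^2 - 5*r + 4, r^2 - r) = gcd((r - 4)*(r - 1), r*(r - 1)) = r - 1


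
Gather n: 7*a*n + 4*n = n*(7*a + 4)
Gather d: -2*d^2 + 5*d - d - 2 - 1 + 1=-2*d^2 + 4*d - 2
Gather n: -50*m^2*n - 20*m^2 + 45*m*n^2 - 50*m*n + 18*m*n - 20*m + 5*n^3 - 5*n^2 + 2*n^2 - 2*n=-20*m^2 - 20*m + 5*n^3 + n^2*(45*m - 3) + n*(-50*m^2 - 32*m - 2)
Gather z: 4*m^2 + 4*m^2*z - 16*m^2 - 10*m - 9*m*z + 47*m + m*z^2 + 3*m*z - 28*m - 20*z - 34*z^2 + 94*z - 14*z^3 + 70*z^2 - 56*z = -12*m^2 + 9*m - 14*z^3 + z^2*(m + 36) + z*(4*m^2 - 6*m + 18)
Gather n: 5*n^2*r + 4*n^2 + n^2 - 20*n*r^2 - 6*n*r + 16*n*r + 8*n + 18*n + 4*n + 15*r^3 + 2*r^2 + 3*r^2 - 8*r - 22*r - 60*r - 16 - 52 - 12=n^2*(5*r + 5) + n*(-20*r^2 + 10*r + 30) + 15*r^3 + 5*r^2 - 90*r - 80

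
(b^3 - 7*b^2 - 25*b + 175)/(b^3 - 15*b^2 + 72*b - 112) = (b^2 - 25)/(b^2 - 8*b + 16)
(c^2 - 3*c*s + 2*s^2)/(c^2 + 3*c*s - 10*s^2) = (c - s)/(c + 5*s)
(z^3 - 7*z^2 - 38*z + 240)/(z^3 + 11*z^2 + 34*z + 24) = (z^2 - 13*z + 40)/(z^2 + 5*z + 4)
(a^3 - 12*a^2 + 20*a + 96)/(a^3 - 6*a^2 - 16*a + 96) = (a^2 - 6*a - 16)/(a^2 - 16)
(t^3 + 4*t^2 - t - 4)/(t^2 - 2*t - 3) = (t^2 + 3*t - 4)/(t - 3)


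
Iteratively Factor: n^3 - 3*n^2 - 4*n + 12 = (n - 2)*(n^2 - n - 6) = (n - 3)*(n - 2)*(n + 2)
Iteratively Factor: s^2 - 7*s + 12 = (s - 3)*(s - 4)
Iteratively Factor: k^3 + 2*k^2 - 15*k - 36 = (k + 3)*(k^2 - k - 12) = (k - 4)*(k + 3)*(k + 3)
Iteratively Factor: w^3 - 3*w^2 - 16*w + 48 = (w - 4)*(w^2 + w - 12) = (w - 4)*(w - 3)*(w + 4)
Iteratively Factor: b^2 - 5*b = (b - 5)*(b)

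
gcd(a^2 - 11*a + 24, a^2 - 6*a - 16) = a - 8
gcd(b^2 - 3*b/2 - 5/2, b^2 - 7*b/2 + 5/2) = b - 5/2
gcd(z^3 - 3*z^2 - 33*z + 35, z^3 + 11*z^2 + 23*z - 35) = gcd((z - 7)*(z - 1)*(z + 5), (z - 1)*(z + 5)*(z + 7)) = z^2 + 4*z - 5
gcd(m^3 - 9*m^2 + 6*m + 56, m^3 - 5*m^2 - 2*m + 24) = m^2 - 2*m - 8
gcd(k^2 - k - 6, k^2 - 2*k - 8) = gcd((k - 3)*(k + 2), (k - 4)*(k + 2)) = k + 2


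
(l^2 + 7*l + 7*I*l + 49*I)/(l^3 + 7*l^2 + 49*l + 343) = 1/(l - 7*I)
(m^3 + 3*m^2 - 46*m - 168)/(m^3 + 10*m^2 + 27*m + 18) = (m^2 - 3*m - 28)/(m^2 + 4*m + 3)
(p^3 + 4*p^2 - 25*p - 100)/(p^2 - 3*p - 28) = (p^2 - 25)/(p - 7)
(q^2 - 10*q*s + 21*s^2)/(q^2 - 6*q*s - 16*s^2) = (-q^2 + 10*q*s - 21*s^2)/(-q^2 + 6*q*s + 16*s^2)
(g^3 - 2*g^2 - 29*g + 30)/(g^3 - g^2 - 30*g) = (g - 1)/g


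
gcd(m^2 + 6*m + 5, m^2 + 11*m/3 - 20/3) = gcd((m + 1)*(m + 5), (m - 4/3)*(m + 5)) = m + 5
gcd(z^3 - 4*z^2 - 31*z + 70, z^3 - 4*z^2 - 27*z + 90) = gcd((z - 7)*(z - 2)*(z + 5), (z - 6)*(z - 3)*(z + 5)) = z + 5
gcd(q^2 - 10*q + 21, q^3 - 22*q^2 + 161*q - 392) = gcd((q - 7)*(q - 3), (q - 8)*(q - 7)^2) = q - 7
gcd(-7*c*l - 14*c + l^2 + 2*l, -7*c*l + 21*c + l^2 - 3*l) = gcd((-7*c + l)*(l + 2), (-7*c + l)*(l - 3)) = 7*c - l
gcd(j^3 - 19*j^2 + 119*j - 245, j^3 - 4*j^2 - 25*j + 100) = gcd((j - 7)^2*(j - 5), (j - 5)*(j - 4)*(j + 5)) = j - 5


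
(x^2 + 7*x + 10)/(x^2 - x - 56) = (x^2 + 7*x + 10)/(x^2 - x - 56)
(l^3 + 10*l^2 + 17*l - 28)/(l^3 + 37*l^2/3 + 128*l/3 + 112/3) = 3*(l - 1)/(3*l + 4)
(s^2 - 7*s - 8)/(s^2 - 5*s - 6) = (s - 8)/(s - 6)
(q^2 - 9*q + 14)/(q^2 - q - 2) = (q - 7)/(q + 1)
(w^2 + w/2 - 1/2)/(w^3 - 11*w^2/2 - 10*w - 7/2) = (2*w - 1)/(2*w^2 - 13*w - 7)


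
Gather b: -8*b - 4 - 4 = -8*b - 8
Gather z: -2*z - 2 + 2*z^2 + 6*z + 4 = 2*z^2 + 4*z + 2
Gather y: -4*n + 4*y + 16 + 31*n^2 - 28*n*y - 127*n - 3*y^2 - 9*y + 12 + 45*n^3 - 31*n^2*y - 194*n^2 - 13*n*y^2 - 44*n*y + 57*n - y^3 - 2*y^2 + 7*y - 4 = 45*n^3 - 163*n^2 - 74*n - y^3 + y^2*(-13*n - 5) + y*(-31*n^2 - 72*n + 2) + 24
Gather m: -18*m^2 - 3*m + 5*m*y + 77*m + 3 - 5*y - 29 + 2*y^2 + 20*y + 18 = -18*m^2 + m*(5*y + 74) + 2*y^2 + 15*y - 8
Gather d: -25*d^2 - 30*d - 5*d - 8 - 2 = -25*d^2 - 35*d - 10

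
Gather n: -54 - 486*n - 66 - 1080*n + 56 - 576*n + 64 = -2142*n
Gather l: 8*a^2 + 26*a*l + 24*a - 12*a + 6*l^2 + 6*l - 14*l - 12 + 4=8*a^2 + 12*a + 6*l^2 + l*(26*a - 8) - 8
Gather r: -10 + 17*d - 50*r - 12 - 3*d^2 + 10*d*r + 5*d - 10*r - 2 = -3*d^2 + 22*d + r*(10*d - 60) - 24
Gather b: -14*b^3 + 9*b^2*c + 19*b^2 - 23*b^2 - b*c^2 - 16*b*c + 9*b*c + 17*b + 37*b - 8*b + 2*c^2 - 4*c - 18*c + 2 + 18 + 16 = -14*b^3 + b^2*(9*c - 4) + b*(-c^2 - 7*c + 46) + 2*c^2 - 22*c + 36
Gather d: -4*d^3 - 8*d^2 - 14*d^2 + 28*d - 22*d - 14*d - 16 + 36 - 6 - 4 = -4*d^3 - 22*d^2 - 8*d + 10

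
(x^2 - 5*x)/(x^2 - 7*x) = (x - 5)/(x - 7)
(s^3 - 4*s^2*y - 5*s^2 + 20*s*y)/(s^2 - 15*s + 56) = s*(s^2 - 4*s*y - 5*s + 20*y)/(s^2 - 15*s + 56)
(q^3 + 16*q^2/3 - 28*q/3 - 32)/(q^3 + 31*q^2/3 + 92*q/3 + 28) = (3*q - 8)/(3*q + 7)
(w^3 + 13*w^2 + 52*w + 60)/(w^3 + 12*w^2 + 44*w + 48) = (w + 5)/(w + 4)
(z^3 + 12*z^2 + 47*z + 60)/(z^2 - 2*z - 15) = (z^2 + 9*z + 20)/(z - 5)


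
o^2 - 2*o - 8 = (o - 4)*(o + 2)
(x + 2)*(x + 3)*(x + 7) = x^3 + 12*x^2 + 41*x + 42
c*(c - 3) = c^2 - 3*c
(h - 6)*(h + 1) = h^2 - 5*h - 6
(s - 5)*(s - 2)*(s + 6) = s^3 - s^2 - 32*s + 60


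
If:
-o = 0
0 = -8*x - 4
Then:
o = 0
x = -1/2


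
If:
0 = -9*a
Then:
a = 0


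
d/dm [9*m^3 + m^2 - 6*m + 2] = 27*m^2 + 2*m - 6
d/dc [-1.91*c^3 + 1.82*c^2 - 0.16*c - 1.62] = -5.73*c^2 + 3.64*c - 0.16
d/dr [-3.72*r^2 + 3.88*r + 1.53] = 3.88 - 7.44*r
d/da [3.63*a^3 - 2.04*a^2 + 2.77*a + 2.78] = 10.89*a^2 - 4.08*a + 2.77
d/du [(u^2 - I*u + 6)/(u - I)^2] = (-I*u - 13)/(u^3 - 3*I*u^2 - 3*u + I)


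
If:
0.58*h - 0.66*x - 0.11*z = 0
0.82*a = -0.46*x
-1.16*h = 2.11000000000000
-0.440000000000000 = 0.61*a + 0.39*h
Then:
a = 0.44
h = -1.82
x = -0.79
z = -4.87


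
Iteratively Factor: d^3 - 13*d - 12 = (d + 3)*(d^2 - 3*d - 4) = (d + 1)*(d + 3)*(d - 4)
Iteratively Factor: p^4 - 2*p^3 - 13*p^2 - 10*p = (p + 2)*(p^3 - 4*p^2 - 5*p) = p*(p + 2)*(p^2 - 4*p - 5) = p*(p + 1)*(p + 2)*(p - 5)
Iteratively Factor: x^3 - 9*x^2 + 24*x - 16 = (x - 4)*(x^2 - 5*x + 4) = (x - 4)*(x - 1)*(x - 4)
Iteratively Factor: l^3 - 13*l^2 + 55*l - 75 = (l - 3)*(l^2 - 10*l + 25) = (l - 5)*(l - 3)*(l - 5)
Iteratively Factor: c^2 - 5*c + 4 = (c - 4)*(c - 1)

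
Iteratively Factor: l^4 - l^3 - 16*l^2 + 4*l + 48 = (l + 3)*(l^3 - 4*l^2 - 4*l + 16) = (l - 2)*(l + 3)*(l^2 - 2*l - 8) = (l - 2)*(l + 2)*(l + 3)*(l - 4)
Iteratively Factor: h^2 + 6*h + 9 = (h + 3)*(h + 3)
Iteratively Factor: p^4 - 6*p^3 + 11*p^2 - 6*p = (p)*(p^3 - 6*p^2 + 11*p - 6) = p*(p - 1)*(p^2 - 5*p + 6) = p*(p - 3)*(p - 1)*(p - 2)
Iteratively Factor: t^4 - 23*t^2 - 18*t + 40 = (t - 5)*(t^3 + 5*t^2 + 2*t - 8) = (t - 5)*(t - 1)*(t^2 + 6*t + 8) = (t - 5)*(t - 1)*(t + 2)*(t + 4)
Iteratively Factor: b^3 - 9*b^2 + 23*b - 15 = (b - 3)*(b^2 - 6*b + 5) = (b - 3)*(b - 1)*(b - 5)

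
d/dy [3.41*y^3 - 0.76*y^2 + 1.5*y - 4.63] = 10.23*y^2 - 1.52*y + 1.5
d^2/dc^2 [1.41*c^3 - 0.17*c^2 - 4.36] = 8.46*c - 0.34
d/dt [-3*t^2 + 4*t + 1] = 4 - 6*t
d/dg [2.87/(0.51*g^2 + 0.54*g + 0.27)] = (-2.9274*g - 1.5498)/(0.51*g^2 + 0.54*g + 0.27)^2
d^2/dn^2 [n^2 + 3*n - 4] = 2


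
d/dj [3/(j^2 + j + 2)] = 3*(-2*j - 1)/(j^2 + j + 2)^2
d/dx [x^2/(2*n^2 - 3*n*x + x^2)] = x*(4*n^2 - 6*n*x + 2*x^2 + x*(3*n - 2*x))/(2*n^2 - 3*n*x + x^2)^2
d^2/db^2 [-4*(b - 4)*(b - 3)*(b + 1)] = 48 - 24*b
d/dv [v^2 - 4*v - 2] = 2*v - 4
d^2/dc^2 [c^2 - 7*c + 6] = 2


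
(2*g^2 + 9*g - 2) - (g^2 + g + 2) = g^2 + 8*g - 4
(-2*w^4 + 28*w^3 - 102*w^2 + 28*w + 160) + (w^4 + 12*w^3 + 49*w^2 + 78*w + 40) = -w^4 + 40*w^3 - 53*w^2 + 106*w + 200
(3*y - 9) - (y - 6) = 2*y - 3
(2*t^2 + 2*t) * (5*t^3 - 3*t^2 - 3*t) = 10*t^5 + 4*t^4 - 12*t^3 - 6*t^2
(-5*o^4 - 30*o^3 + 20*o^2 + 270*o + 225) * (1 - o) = 5*o^5 + 25*o^4 - 50*o^3 - 250*o^2 + 45*o + 225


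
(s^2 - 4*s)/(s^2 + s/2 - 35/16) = 16*s*(s - 4)/(16*s^2 + 8*s - 35)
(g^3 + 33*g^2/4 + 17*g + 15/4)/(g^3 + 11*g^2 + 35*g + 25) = (4*g^2 + 13*g + 3)/(4*(g^2 + 6*g + 5))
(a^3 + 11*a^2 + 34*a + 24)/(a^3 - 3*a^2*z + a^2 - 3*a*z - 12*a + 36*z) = (-a^2 - 7*a - 6)/(-a^2 + 3*a*z + 3*a - 9*z)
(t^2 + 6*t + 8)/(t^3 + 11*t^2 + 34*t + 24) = (t + 2)/(t^2 + 7*t + 6)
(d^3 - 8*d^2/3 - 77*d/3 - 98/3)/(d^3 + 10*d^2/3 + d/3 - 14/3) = (d - 7)/(d - 1)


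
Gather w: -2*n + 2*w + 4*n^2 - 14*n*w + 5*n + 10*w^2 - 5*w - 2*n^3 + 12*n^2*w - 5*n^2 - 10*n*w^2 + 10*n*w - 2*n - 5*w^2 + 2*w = -2*n^3 - n^2 + n + w^2*(5 - 10*n) + w*(12*n^2 - 4*n - 1)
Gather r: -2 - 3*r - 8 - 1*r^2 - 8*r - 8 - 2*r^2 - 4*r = -3*r^2 - 15*r - 18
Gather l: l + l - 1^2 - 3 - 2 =2*l - 6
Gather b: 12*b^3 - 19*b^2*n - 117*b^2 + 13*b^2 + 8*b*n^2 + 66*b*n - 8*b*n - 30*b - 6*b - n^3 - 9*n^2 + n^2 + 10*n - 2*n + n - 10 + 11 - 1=12*b^3 + b^2*(-19*n - 104) + b*(8*n^2 + 58*n - 36) - n^3 - 8*n^2 + 9*n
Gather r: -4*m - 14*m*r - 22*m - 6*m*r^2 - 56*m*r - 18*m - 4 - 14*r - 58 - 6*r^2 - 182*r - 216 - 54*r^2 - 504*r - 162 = -44*m + r^2*(-6*m - 60) + r*(-70*m - 700) - 440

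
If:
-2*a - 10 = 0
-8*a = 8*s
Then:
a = -5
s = 5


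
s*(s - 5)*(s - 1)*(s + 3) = s^4 - 3*s^3 - 13*s^2 + 15*s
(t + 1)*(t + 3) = t^2 + 4*t + 3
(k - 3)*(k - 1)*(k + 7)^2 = k^4 + 10*k^3 - 4*k^2 - 154*k + 147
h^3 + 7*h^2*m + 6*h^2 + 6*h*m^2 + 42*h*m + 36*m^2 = (h + 6)*(h + m)*(h + 6*m)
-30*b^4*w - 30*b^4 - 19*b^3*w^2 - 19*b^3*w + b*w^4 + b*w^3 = (-5*b + w)*(2*b + w)*(3*b + w)*(b*w + b)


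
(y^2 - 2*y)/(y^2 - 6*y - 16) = y*(2 - y)/(-y^2 + 6*y + 16)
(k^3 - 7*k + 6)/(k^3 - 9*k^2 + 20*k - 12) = (k + 3)/(k - 6)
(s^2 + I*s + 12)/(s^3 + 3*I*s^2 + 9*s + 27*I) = (s + 4*I)/(s^2 + 6*I*s - 9)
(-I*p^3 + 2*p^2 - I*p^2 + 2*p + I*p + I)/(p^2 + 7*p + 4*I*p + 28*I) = (-I*p^3 + p^2*(2 - I) + p*(2 + I) + I)/(p^2 + p*(7 + 4*I) + 28*I)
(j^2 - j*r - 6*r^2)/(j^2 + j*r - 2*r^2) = (-j + 3*r)/(-j + r)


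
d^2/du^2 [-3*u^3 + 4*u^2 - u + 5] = 8 - 18*u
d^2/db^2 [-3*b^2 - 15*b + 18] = -6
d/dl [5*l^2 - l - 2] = 10*l - 1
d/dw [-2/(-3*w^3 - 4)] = -18*w^2/(3*w^3 + 4)^2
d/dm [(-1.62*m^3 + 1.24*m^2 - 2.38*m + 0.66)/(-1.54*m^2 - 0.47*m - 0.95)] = (2.4948*m^4 + 1.5228*m^3 + 0.369*m^2 - 0.3232*m + 2.5712)/(2.3716*m^4 + 1.4476*m^3 + 3.1469*m^2 + 0.893*m + 0.9025)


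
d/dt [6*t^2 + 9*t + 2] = 12*t + 9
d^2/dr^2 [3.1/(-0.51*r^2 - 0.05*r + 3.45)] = (1.61262*r^2 + 0.1581*r - 3.1*(1.02*r + 0.05)*(2.04*r + 0.1) - 10.9089)/(0.51*r^2 + 0.05*r - 3.45)^3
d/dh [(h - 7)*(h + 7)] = 2*h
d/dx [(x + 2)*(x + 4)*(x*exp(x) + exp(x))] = (x^3 + 10*x^2 + 28*x + 22)*exp(x)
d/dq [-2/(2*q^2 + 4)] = 2*q/(q^2 + 2)^2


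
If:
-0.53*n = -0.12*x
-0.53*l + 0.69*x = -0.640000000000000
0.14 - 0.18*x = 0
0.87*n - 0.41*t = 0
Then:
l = 2.22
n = 0.18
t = 0.37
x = 0.78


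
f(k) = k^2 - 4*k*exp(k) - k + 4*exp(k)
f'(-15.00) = -31.00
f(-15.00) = 240.00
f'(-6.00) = -12.94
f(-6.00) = 42.07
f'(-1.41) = -2.44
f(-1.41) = 5.75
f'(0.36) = -2.34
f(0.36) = 3.44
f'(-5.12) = -11.12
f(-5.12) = 31.48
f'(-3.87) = -8.42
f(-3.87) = 19.25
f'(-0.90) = -1.34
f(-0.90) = 4.80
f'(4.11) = -994.74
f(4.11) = -745.40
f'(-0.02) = -0.96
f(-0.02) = 4.02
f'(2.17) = -72.68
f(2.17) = -38.45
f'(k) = -4*k*exp(k) + 2*k - 1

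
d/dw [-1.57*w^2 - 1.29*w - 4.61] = -3.14*w - 1.29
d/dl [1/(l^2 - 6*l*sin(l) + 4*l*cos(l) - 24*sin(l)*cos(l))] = 2*(2*l*sin(l) + 3*l*cos(l) - l + 3*sin(l) - 2*cos(l) + 12*cos(2*l))/((l - 6*sin(l))^2*(l + 4*cos(l))^2)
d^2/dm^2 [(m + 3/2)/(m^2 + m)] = (-m*(m + 1)*(6*m + 5) + (2*m + 1)^2*(2*m + 3))/(m^3*(m + 1)^3)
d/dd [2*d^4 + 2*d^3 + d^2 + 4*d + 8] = 8*d^3 + 6*d^2 + 2*d + 4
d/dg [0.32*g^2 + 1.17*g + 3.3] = 0.64*g + 1.17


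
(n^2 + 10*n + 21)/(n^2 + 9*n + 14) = (n + 3)/(n + 2)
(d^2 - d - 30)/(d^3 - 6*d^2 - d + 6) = (d + 5)/(d^2 - 1)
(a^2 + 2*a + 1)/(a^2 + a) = (a + 1)/a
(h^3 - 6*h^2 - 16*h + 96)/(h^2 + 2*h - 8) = (h^2 - 10*h + 24)/(h - 2)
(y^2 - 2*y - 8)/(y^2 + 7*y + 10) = (y - 4)/(y + 5)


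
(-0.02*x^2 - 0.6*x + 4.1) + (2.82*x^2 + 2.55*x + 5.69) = 2.8*x^2 + 1.95*x + 9.79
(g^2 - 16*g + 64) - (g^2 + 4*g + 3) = 61 - 20*g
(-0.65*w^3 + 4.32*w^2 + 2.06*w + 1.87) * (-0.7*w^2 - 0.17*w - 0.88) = 0.455*w^5 - 2.9135*w^4 - 1.6044*w^3 - 5.4608*w^2 - 2.1307*w - 1.6456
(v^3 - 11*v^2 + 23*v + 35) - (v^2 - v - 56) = v^3 - 12*v^2 + 24*v + 91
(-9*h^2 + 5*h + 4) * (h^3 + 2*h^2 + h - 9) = -9*h^5 - 13*h^4 + 5*h^3 + 94*h^2 - 41*h - 36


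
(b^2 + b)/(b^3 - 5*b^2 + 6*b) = (b + 1)/(b^2 - 5*b + 6)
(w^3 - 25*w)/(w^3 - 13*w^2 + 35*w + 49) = w*(w^2 - 25)/(w^3 - 13*w^2 + 35*w + 49)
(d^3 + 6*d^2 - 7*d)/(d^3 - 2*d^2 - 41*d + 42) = d*(d + 7)/(d^2 - d - 42)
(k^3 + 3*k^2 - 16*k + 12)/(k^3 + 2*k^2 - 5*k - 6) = (k^2 + 5*k - 6)/(k^2 + 4*k + 3)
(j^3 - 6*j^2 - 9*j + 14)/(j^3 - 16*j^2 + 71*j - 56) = (j + 2)/(j - 8)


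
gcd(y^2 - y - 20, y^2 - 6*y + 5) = y - 5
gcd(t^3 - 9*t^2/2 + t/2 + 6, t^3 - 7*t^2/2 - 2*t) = t - 4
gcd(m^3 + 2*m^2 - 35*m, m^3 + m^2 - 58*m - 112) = m + 7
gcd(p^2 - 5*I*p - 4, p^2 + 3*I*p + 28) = p - 4*I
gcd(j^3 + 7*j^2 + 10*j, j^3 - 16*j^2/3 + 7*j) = j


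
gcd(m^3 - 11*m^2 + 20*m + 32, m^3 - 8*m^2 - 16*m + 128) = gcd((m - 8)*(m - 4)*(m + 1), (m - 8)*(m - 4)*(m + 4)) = m^2 - 12*m + 32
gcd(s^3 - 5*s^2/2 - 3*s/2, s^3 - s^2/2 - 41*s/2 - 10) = s + 1/2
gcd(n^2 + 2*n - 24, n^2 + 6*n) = n + 6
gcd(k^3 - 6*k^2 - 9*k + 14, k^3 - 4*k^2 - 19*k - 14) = k^2 - 5*k - 14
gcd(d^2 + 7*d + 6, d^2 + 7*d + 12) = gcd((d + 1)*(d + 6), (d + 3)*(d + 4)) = 1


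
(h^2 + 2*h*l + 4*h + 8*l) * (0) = 0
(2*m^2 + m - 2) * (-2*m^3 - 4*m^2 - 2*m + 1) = -4*m^5 - 10*m^4 - 4*m^3 + 8*m^2 + 5*m - 2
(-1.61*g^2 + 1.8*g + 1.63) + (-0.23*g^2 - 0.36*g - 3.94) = -1.84*g^2 + 1.44*g - 2.31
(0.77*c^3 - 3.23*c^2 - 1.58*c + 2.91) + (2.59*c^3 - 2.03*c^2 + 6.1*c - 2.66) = 3.36*c^3 - 5.26*c^2 + 4.52*c + 0.25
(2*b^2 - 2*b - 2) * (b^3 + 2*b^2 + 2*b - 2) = 2*b^5 + 2*b^4 - 2*b^3 - 12*b^2 + 4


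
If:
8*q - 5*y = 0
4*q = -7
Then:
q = -7/4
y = -14/5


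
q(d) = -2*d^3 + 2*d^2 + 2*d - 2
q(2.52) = -16.27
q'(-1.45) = -16.42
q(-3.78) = 127.04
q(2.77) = -23.62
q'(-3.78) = -98.85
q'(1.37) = -3.78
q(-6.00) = 490.00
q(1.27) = -0.33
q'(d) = -6*d^2 + 4*d + 2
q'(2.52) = -26.02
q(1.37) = -0.65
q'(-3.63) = -91.58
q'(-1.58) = -19.30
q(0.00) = -2.00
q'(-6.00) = -238.00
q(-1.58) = 7.72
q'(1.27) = -2.60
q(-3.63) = 112.76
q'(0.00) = 2.00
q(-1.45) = 5.40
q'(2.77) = -32.96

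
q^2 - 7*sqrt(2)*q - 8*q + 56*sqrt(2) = (q - 8)*(q - 7*sqrt(2))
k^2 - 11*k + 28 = (k - 7)*(k - 4)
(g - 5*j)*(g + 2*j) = g^2 - 3*g*j - 10*j^2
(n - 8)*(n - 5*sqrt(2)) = n^2 - 8*n - 5*sqrt(2)*n + 40*sqrt(2)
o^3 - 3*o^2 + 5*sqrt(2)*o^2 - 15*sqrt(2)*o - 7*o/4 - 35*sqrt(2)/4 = (o - 7/2)*(o + 1/2)*(o + 5*sqrt(2))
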